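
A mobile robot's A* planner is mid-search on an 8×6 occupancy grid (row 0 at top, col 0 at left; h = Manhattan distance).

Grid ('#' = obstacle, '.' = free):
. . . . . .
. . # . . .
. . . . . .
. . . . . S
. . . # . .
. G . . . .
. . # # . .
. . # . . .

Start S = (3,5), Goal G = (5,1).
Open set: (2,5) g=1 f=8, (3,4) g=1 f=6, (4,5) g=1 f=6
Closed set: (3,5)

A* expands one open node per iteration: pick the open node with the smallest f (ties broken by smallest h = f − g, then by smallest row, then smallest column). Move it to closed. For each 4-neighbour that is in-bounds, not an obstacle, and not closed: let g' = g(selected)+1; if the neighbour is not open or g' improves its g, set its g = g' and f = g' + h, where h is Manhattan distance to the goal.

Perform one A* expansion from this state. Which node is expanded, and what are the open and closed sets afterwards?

expanded=(3,4); open=[(2,4) g=2 f=8, (2,5) g=1 f=8, (3,3) g=2 f=6, (4,4) g=2 f=6, (4,5) g=1 f=6]; closed=[(3,4), (3,5)]

step 1: expand (3,4) (f=6, h=5) → closed; open now [(2,4) g=2 f=8, (2,5) g=1 f=8, (3,3) g=2 f=6, (4,4) g=2 f=6, (4,5) g=1 f=6]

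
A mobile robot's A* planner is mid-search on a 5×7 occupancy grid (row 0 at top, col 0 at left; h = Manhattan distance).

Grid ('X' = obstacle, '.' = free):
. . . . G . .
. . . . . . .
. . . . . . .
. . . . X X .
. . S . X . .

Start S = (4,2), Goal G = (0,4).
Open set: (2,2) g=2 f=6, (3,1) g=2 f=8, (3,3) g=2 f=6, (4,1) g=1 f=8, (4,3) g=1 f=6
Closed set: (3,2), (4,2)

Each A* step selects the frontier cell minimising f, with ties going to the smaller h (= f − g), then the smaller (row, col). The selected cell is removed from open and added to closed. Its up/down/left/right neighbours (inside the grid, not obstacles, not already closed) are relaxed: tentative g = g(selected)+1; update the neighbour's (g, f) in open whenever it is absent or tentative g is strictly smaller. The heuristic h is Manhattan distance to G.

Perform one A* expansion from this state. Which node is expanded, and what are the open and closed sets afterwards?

step 1: expand (2,2) (f=6, h=4) → closed; open now [(1,2) g=3 f=6, (2,1) g=3 f=8, (2,3) g=3 f=6, (3,1) g=2 f=8, (3,3) g=2 f=6, (4,1) g=1 f=8, (4,3) g=1 f=6]

expanded=(2,2); open=[(1,2) g=3 f=6, (2,1) g=3 f=8, (2,3) g=3 f=6, (3,1) g=2 f=8, (3,3) g=2 f=6, (4,1) g=1 f=8, (4,3) g=1 f=6]; closed=[(2,2), (3,2), (4,2)]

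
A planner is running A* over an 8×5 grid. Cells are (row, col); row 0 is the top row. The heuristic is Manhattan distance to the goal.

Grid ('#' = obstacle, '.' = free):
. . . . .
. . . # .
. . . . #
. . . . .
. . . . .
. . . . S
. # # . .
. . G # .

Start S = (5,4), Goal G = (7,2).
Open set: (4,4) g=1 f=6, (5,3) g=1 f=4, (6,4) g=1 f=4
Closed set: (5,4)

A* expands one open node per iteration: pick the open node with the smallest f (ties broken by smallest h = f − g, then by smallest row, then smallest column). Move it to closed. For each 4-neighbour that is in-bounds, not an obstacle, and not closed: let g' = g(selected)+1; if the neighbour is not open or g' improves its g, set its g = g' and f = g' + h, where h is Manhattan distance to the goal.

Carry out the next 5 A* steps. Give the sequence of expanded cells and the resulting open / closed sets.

step 1: expand (5,3) (f=4, h=3) → closed; open now [(4,3) g=2 f=6, (4,4) g=1 f=6, (5,2) g=2 f=4, (6,3) g=2 f=4, (6,4) g=1 f=4]
step 2: expand (5,2) (f=4, h=2) → closed; open now [(4,2) g=3 f=6, (4,3) g=2 f=6, (4,4) g=1 f=6, (5,1) g=3 f=6, (6,3) g=2 f=4, (6,4) g=1 f=4]
step 3: expand (6,3) (f=4, h=2) → closed; open now [(4,2) g=3 f=6, (4,3) g=2 f=6, (4,4) g=1 f=6, (5,1) g=3 f=6, (6,4) g=1 f=4]
step 4: expand (6,4) (f=4, h=3) → closed; open now [(4,2) g=3 f=6, (4,3) g=2 f=6, (4,4) g=1 f=6, (5,1) g=3 f=6, (7,4) g=2 f=4]
step 5: expand (7,4) (f=4, h=2) → closed; open now [(4,2) g=3 f=6, (4,3) g=2 f=6, (4,4) g=1 f=6, (5,1) g=3 f=6]

order=[(5,3) → (5,2) → (6,3) → (6,4) → (7,4)]; open=[(4,2) g=3 f=6, (4,3) g=2 f=6, (4,4) g=1 f=6, (5,1) g=3 f=6]; closed=[(5,2), (5,3), (5,4), (6,3), (6,4), (7,4)]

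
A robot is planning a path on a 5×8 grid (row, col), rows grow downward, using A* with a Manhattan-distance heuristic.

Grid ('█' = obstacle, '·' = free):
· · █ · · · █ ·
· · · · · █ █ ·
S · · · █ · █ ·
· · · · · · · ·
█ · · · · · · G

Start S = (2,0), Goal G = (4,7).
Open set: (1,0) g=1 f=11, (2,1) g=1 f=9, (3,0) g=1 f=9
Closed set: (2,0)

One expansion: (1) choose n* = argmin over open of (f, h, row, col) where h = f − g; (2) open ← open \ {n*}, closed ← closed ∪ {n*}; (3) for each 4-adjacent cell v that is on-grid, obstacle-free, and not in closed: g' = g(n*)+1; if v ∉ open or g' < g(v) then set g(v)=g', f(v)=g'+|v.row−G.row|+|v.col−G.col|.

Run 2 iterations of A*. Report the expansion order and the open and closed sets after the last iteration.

order=[(2,1) → (2,2)]; open=[(1,0) g=1 f=11, (1,1) g=2 f=11, (1,2) g=3 f=11, (2,3) g=3 f=9, (3,0) g=1 f=9, (3,1) g=2 f=9, (3,2) g=3 f=9]; closed=[(2,0), (2,1), (2,2)]

step 1: expand (2,1) (f=9, h=8) → closed; open now [(1,0) g=1 f=11, (1,1) g=2 f=11, (2,2) g=2 f=9, (3,0) g=1 f=9, (3,1) g=2 f=9]
step 2: expand (2,2) (f=9, h=7) → closed; open now [(1,0) g=1 f=11, (1,1) g=2 f=11, (1,2) g=3 f=11, (2,3) g=3 f=9, (3,0) g=1 f=9, (3,1) g=2 f=9, (3,2) g=3 f=9]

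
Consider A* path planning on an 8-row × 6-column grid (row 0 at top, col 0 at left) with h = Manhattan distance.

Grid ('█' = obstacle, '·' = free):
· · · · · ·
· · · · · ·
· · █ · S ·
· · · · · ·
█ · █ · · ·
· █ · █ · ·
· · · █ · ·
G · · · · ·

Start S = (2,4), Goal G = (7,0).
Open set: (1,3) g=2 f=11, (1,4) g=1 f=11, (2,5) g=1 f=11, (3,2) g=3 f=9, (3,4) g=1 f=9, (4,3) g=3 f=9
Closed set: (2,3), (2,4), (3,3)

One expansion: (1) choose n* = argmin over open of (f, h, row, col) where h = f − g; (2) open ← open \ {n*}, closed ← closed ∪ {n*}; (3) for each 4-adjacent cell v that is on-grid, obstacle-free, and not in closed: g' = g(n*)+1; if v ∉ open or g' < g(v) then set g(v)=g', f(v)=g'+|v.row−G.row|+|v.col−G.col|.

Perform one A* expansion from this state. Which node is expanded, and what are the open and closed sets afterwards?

expanded=(3,2); open=[(1,3) g=2 f=11, (1,4) g=1 f=11, (2,5) g=1 f=11, (3,1) g=4 f=9, (3,4) g=1 f=9, (4,3) g=3 f=9]; closed=[(2,3), (2,4), (3,2), (3,3)]

step 1: expand (3,2) (f=9, h=6) → closed; open now [(1,3) g=2 f=11, (1,4) g=1 f=11, (2,5) g=1 f=11, (3,1) g=4 f=9, (3,4) g=1 f=9, (4,3) g=3 f=9]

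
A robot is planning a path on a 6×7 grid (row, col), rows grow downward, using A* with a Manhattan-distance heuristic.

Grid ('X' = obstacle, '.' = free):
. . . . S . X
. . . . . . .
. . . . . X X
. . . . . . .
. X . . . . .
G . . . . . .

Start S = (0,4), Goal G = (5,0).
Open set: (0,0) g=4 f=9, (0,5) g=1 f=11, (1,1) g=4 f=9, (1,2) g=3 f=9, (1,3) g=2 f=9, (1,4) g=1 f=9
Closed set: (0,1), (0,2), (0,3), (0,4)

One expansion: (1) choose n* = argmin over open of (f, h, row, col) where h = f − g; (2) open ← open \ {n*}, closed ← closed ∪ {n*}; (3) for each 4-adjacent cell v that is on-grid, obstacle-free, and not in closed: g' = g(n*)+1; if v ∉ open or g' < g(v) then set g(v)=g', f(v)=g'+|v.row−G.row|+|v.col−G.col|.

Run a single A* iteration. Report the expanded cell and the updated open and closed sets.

step 1: expand (0,0) (f=9, h=5) → closed; open now [(0,5) g=1 f=11, (1,0) g=5 f=9, (1,1) g=4 f=9, (1,2) g=3 f=9, (1,3) g=2 f=9, (1,4) g=1 f=9]

expanded=(0,0); open=[(0,5) g=1 f=11, (1,0) g=5 f=9, (1,1) g=4 f=9, (1,2) g=3 f=9, (1,3) g=2 f=9, (1,4) g=1 f=9]; closed=[(0,0), (0,1), (0,2), (0,3), (0,4)]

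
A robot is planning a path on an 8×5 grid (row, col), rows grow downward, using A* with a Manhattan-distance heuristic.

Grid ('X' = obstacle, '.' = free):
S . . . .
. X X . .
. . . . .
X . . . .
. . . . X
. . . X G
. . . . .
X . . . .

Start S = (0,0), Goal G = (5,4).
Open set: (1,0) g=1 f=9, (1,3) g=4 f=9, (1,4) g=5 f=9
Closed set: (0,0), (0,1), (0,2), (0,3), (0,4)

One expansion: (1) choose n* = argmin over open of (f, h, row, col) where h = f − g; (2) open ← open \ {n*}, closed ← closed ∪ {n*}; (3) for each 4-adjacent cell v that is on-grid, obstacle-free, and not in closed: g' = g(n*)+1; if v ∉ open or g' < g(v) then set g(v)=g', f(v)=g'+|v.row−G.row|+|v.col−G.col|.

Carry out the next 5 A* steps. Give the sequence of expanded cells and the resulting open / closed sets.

step 1: expand (1,4) (f=9, h=4) → closed; open now [(1,0) g=1 f=9, (1,3) g=4 f=9, (2,4) g=6 f=9]
step 2: expand (2,4) (f=9, h=3) → closed; open now [(1,0) g=1 f=9, (1,3) g=4 f=9, (2,3) g=7 f=11, (3,4) g=7 f=9]
step 3: expand (3,4) (f=9, h=2) → closed; open now [(1,0) g=1 f=9, (1,3) g=4 f=9, (2,3) g=7 f=11, (3,3) g=8 f=11]
step 4: expand (1,3) (f=9, h=5) → closed; open now [(1,0) g=1 f=9, (2,3) g=5 f=9, (3,3) g=8 f=11]
step 5: expand (2,3) (f=9, h=4) → closed; open now [(1,0) g=1 f=9, (2,2) g=6 f=11, (3,3) g=6 f=9]

order=[(1,4) → (2,4) → (3,4) → (1,3) → (2,3)]; open=[(1,0) g=1 f=9, (2,2) g=6 f=11, (3,3) g=6 f=9]; closed=[(0,0), (0,1), (0,2), (0,3), (0,4), (1,3), (1,4), (2,3), (2,4), (3,4)]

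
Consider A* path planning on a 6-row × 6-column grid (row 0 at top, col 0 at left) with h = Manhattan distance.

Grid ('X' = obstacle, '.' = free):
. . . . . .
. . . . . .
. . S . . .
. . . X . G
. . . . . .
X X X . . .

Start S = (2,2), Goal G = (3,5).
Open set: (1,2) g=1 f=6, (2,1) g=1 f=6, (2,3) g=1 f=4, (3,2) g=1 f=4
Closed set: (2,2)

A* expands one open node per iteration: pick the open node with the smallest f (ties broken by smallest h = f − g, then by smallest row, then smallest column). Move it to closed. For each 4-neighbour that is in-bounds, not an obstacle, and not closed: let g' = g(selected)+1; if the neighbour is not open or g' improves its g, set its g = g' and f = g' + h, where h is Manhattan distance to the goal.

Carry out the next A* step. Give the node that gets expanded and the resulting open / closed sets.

expanded=(2,3); open=[(1,2) g=1 f=6, (1,3) g=2 f=6, (2,1) g=1 f=6, (2,4) g=2 f=4, (3,2) g=1 f=4]; closed=[(2,2), (2,3)]

step 1: expand (2,3) (f=4, h=3) → closed; open now [(1,2) g=1 f=6, (1,3) g=2 f=6, (2,1) g=1 f=6, (2,4) g=2 f=4, (3,2) g=1 f=4]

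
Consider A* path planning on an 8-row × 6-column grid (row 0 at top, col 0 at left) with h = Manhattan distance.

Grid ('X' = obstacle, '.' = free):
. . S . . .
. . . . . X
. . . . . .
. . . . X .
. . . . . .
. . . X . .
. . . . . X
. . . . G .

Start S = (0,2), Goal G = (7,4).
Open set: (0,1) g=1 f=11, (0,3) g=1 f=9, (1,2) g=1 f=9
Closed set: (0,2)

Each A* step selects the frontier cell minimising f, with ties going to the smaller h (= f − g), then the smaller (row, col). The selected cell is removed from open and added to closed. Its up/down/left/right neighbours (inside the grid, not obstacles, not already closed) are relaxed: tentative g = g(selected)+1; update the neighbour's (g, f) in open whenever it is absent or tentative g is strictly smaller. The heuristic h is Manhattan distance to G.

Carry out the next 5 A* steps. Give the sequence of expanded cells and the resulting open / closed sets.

order=[(0,3) → (0,4) → (1,4) → (2,4) → (1,3)]; open=[(0,1) g=1 f=11, (0,5) g=3 f=11, (1,2) g=1 f=9, (2,3) g=3 f=9, (2,5) g=5 f=11]; closed=[(0,2), (0,3), (0,4), (1,3), (1,4), (2,4)]

step 1: expand (0,3) (f=9, h=8) → closed; open now [(0,1) g=1 f=11, (0,4) g=2 f=9, (1,2) g=1 f=9, (1,3) g=2 f=9]
step 2: expand (0,4) (f=9, h=7) → closed; open now [(0,1) g=1 f=11, (0,5) g=3 f=11, (1,2) g=1 f=9, (1,3) g=2 f=9, (1,4) g=3 f=9]
step 3: expand (1,4) (f=9, h=6) → closed; open now [(0,1) g=1 f=11, (0,5) g=3 f=11, (1,2) g=1 f=9, (1,3) g=2 f=9, (2,4) g=4 f=9]
step 4: expand (2,4) (f=9, h=5) → closed; open now [(0,1) g=1 f=11, (0,5) g=3 f=11, (1,2) g=1 f=9, (1,3) g=2 f=9, (2,3) g=5 f=11, (2,5) g=5 f=11]
step 5: expand (1,3) (f=9, h=7) → closed; open now [(0,1) g=1 f=11, (0,5) g=3 f=11, (1,2) g=1 f=9, (2,3) g=3 f=9, (2,5) g=5 f=11]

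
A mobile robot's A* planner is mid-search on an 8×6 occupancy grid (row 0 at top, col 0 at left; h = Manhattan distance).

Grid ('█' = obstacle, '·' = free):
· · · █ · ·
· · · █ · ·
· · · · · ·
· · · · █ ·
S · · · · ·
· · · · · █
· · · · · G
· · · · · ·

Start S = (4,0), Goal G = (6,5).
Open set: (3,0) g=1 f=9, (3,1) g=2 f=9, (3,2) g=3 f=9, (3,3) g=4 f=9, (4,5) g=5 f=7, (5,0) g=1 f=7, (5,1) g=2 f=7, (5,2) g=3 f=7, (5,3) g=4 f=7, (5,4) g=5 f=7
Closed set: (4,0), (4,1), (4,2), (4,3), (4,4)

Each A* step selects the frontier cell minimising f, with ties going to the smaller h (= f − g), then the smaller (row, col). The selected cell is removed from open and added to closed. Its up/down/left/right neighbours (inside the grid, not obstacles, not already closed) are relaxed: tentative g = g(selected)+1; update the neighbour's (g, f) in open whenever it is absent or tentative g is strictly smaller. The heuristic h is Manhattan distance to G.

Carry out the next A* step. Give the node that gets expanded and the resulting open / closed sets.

step 1: expand (4,5) (f=7, h=2) → closed; open now [(3,0) g=1 f=9, (3,1) g=2 f=9, (3,2) g=3 f=9, (3,3) g=4 f=9, (3,5) g=6 f=9, (5,0) g=1 f=7, (5,1) g=2 f=7, (5,2) g=3 f=7, (5,3) g=4 f=7, (5,4) g=5 f=7]

expanded=(4,5); open=[(3,0) g=1 f=9, (3,1) g=2 f=9, (3,2) g=3 f=9, (3,3) g=4 f=9, (3,5) g=6 f=9, (5,0) g=1 f=7, (5,1) g=2 f=7, (5,2) g=3 f=7, (5,3) g=4 f=7, (5,4) g=5 f=7]; closed=[(4,0), (4,1), (4,2), (4,3), (4,4), (4,5)]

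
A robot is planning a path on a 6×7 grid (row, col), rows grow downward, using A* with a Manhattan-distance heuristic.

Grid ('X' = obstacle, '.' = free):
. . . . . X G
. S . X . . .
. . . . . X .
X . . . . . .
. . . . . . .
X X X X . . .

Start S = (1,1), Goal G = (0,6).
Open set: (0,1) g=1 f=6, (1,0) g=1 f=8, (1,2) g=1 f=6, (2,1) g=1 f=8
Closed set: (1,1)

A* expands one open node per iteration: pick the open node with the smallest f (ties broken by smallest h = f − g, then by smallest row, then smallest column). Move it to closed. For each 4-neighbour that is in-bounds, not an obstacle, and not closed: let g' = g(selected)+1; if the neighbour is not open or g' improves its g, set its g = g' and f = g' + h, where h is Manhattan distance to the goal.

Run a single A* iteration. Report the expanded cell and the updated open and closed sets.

expanded=(0,1); open=[(0,0) g=2 f=8, (0,2) g=2 f=6, (1,0) g=1 f=8, (1,2) g=1 f=6, (2,1) g=1 f=8]; closed=[(0,1), (1,1)]

step 1: expand (0,1) (f=6, h=5) → closed; open now [(0,0) g=2 f=8, (0,2) g=2 f=6, (1,0) g=1 f=8, (1,2) g=1 f=6, (2,1) g=1 f=8]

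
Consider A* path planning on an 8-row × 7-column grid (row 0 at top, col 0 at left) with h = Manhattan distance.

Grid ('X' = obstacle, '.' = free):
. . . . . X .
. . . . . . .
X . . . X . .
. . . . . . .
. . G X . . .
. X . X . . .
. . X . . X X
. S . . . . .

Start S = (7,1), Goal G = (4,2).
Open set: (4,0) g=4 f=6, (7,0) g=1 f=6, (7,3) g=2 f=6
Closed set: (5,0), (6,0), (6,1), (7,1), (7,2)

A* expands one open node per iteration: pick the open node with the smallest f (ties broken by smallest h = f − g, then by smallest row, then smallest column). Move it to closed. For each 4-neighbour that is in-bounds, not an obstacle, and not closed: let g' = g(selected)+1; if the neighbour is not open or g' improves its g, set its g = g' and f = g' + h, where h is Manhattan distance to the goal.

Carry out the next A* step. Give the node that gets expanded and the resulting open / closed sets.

step 1: expand (4,0) (f=6, h=2) → closed; open now [(3,0) g=5 f=8, (4,1) g=5 f=6, (7,0) g=1 f=6, (7,3) g=2 f=6]

expanded=(4,0); open=[(3,0) g=5 f=8, (4,1) g=5 f=6, (7,0) g=1 f=6, (7,3) g=2 f=6]; closed=[(4,0), (5,0), (6,0), (6,1), (7,1), (7,2)]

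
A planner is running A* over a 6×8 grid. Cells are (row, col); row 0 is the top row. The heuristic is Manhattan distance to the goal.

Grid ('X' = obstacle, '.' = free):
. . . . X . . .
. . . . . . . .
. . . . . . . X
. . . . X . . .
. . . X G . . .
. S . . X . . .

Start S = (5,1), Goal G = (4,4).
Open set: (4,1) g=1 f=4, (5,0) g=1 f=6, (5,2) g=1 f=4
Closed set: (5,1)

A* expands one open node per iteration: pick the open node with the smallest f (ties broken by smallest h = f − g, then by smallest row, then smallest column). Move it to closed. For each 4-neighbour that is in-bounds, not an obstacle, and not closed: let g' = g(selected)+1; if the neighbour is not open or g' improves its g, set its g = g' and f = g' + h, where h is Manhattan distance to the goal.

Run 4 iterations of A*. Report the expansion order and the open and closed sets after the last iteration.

order=[(4,1) → (4,2) → (5,2) → (5,3)]; open=[(3,1) g=2 f=6, (3,2) g=3 f=6, (4,0) g=2 f=6, (5,0) g=1 f=6]; closed=[(4,1), (4,2), (5,1), (5,2), (5,3)]

step 1: expand (4,1) (f=4, h=3) → closed; open now [(3,1) g=2 f=6, (4,0) g=2 f=6, (4,2) g=2 f=4, (5,0) g=1 f=6, (5,2) g=1 f=4]
step 2: expand (4,2) (f=4, h=2) → closed; open now [(3,1) g=2 f=6, (3,2) g=3 f=6, (4,0) g=2 f=6, (5,0) g=1 f=6, (5,2) g=1 f=4]
step 3: expand (5,2) (f=4, h=3) → closed; open now [(3,1) g=2 f=6, (3,2) g=3 f=6, (4,0) g=2 f=6, (5,0) g=1 f=6, (5,3) g=2 f=4]
step 4: expand (5,3) (f=4, h=2) → closed; open now [(3,1) g=2 f=6, (3,2) g=3 f=6, (4,0) g=2 f=6, (5,0) g=1 f=6]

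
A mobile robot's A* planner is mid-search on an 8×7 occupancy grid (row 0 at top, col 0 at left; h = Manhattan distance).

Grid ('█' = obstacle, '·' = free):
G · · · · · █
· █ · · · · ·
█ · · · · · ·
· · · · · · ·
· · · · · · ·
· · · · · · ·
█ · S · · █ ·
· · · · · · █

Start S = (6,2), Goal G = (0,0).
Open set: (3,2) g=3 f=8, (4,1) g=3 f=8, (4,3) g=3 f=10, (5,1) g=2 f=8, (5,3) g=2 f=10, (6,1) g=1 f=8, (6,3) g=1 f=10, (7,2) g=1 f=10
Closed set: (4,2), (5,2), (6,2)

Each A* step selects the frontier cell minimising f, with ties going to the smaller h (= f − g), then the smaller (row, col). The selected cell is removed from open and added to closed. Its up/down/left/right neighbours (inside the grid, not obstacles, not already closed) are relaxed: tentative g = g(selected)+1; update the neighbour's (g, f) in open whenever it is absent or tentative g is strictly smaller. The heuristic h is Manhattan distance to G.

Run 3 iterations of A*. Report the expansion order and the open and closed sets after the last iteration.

order=[(3,2) → (2,2) → (1,2)]; open=[(0,2) g=6 f=8, (1,3) g=6 f=10, (2,1) g=5 f=8, (2,3) g=5 f=10, (3,1) g=4 f=8, (3,3) g=4 f=10, (4,1) g=3 f=8, (4,3) g=3 f=10, (5,1) g=2 f=8, (5,3) g=2 f=10, (6,1) g=1 f=8, (6,3) g=1 f=10, (7,2) g=1 f=10]; closed=[(1,2), (2,2), (3,2), (4,2), (5,2), (6,2)]

step 1: expand (3,2) (f=8, h=5) → closed; open now [(2,2) g=4 f=8, (3,1) g=4 f=8, (3,3) g=4 f=10, (4,1) g=3 f=8, (4,3) g=3 f=10, (5,1) g=2 f=8, (5,3) g=2 f=10, (6,1) g=1 f=8, (6,3) g=1 f=10, (7,2) g=1 f=10]
step 2: expand (2,2) (f=8, h=4) → closed; open now [(1,2) g=5 f=8, (2,1) g=5 f=8, (2,3) g=5 f=10, (3,1) g=4 f=8, (3,3) g=4 f=10, (4,1) g=3 f=8, (4,3) g=3 f=10, (5,1) g=2 f=8, (5,3) g=2 f=10, (6,1) g=1 f=8, (6,3) g=1 f=10, (7,2) g=1 f=10]
step 3: expand (1,2) (f=8, h=3) → closed; open now [(0,2) g=6 f=8, (1,3) g=6 f=10, (2,1) g=5 f=8, (2,3) g=5 f=10, (3,1) g=4 f=8, (3,3) g=4 f=10, (4,1) g=3 f=8, (4,3) g=3 f=10, (5,1) g=2 f=8, (5,3) g=2 f=10, (6,1) g=1 f=8, (6,3) g=1 f=10, (7,2) g=1 f=10]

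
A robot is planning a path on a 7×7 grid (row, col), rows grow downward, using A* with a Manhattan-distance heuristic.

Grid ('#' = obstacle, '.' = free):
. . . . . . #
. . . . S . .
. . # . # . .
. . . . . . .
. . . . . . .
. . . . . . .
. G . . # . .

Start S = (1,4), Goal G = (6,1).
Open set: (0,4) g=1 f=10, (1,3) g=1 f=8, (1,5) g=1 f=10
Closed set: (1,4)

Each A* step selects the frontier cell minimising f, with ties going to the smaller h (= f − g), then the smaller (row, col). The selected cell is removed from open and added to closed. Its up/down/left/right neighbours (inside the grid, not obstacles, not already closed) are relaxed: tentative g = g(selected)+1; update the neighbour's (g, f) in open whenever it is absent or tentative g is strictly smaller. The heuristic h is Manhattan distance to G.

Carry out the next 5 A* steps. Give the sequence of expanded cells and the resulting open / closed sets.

order=[(1,3) → (1,2) → (1,1) → (2,1) → (3,1)]; open=[(0,1) g=4 f=10, (0,2) g=3 f=10, (0,3) g=2 f=10, (0,4) g=1 f=10, (1,0) g=4 f=10, (1,5) g=1 f=10, (2,0) g=5 f=10, (2,3) g=2 f=8, (3,0) g=6 f=10, (3,2) g=6 f=10, (4,1) g=6 f=8]; closed=[(1,1), (1,2), (1,3), (1,4), (2,1), (3,1)]

step 1: expand (1,3) (f=8, h=7) → closed; open now [(0,3) g=2 f=10, (0,4) g=1 f=10, (1,2) g=2 f=8, (1,5) g=1 f=10, (2,3) g=2 f=8]
step 2: expand (1,2) (f=8, h=6) → closed; open now [(0,2) g=3 f=10, (0,3) g=2 f=10, (0,4) g=1 f=10, (1,1) g=3 f=8, (1,5) g=1 f=10, (2,3) g=2 f=8]
step 3: expand (1,1) (f=8, h=5) → closed; open now [(0,1) g=4 f=10, (0,2) g=3 f=10, (0,3) g=2 f=10, (0,4) g=1 f=10, (1,0) g=4 f=10, (1,5) g=1 f=10, (2,1) g=4 f=8, (2,3) g=2 f=8]
step 4: expand (2,1) (f=8, h=4) → closed; open now [(0,1) g=4 f=10, (0,2) g=3 f=10, (0,3) g=2 f=10, (0,4) g=1 f=10, (1,0) g=4 f=10, (1,5) g=1 f=10, (2,0) g=5 f=10, (2,3) g=2 f=8, (3,1) g=5 f=8]
step 5: expand (3,1) (f=8, h=3) → closed; open now [(0,1) g=4 f=10, (0,2) g=3 f=10, (0,3) g=2 f=10, (0,4) g=1 f=10, (1,0) g=4 f=10, (1,5) g=1 f=10, (2,0) g=5 f=10, (2,3) g=2 f=8, (3,0) g=6 f=10, (3,2) g=6 f=10, (4,1) g=6 f=8]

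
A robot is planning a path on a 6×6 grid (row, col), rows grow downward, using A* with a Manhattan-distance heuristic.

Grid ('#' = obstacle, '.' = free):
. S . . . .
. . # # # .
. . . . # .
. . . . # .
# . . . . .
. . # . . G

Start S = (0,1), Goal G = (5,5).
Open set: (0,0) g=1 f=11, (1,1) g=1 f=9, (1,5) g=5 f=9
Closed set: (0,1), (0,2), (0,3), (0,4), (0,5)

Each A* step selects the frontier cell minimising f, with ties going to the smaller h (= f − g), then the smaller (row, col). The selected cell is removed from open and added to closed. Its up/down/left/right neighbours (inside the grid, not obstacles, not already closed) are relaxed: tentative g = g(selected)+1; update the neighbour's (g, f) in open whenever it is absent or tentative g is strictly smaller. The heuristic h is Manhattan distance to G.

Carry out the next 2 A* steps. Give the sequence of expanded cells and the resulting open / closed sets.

step 1: expand (1,5) (f=9, h=4) → closed; open now [(0,0) g=1 f=11, (1,1) g=1 f=9, (2,5) g=6 f=9]
step 2: expand (2,5) (f=9, h=3) → closed; open now [(0,0) g=1 f=11, (1,1) g=1 f=9, (3,5) g=7 f=9]

order=[(1,5) → (2,5)]; open=[(0,0) g=1 f=11, (1,1) g=1 f=9, (3,5) g=7 f=9]; closed=[(0,1), (0,2), (0,3), (0,4), (0,5), (1,5), (2,5)]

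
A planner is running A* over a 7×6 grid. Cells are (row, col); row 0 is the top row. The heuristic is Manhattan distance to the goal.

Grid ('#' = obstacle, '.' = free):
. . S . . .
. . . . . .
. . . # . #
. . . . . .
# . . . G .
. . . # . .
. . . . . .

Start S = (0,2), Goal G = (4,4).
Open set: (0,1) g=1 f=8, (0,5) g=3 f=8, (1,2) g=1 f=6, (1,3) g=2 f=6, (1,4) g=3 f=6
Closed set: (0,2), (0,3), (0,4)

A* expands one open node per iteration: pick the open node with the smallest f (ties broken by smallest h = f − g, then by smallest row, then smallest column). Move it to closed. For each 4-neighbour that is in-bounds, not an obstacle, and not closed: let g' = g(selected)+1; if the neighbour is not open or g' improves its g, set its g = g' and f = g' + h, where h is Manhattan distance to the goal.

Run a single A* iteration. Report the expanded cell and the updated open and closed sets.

expanded=(1,4); open=[(0,1) g=1 f=8, (0,5) g=3 f=8, (1,2) g=1 f=6, (1,3) g=2 f=6, (1,5) g=4 f=8, (2,4) g=4 f=6]; closed=[(0,2), (0,3), (0,4), (1,4)]

step 1: expand (1,4) (f=6, h=3) → closed; open now [(0,1) g=1 f=8, (0,5) g=3 f=8, (1,2) g=1 f=6, (1,3) g=2 f=6, (1,5) g=4 f=8, (2,4) g=4 f=6]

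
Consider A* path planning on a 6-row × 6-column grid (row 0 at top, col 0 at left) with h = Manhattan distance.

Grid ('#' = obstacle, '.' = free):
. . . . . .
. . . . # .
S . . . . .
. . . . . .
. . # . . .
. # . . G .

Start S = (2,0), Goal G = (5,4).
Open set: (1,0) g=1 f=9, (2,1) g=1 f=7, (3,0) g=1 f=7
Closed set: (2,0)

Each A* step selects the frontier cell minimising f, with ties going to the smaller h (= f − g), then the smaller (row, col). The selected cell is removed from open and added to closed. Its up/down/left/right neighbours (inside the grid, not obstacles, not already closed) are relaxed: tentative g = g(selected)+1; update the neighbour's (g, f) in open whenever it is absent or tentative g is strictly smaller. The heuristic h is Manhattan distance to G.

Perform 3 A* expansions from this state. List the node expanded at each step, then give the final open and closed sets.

order=[(2,1) → (2,2) → (2,3)]; open=[(1,0) g=1 f=9, (1,1) g=2 f=9, (1,2) g=3 f=9, (1,3) g=4 f=9, (2,4) g=4 f=7, (3,0) g=1 f=7, (3,1) g=2 f=7, (3,2) g=3 f=7, (3,3) g=4 f=7]; closed=[(2,0), (2,1), (2,2), (2,3)]

step 1: expand (2,1) (f=7, h=6) → closed; open now [(1,0) g=1 f=9, (1,1) g=2 f=9, (2,2) g=2 f=7, (3,0) g=1 f=7, (3,1) g=2 f=7]
step 2: expand (2,2) (f=7, h=5) → closed; open now [(1,0) g=1 f=9, (1,1) g=2 f=9, (1,2) g=3 f=9, (2,3) g=3 f=7, (3,0) g=1 f=7, (3,1) g=2 f=7, (3,2) g=3 f=7]
step 3: expand (2,3) (f=7, h=4) → closed; open now [(1,0) g=1 f=9, (1,1) g=2 f=9, (1,2) g=3 f=9, (1,3) g=4 f=9, (2,4) g=4 f=7, (3,0) g=1 f=7, (3,1) g=2 f=7, (3,2) g=3 f=7, (3,3) g=4 f=7]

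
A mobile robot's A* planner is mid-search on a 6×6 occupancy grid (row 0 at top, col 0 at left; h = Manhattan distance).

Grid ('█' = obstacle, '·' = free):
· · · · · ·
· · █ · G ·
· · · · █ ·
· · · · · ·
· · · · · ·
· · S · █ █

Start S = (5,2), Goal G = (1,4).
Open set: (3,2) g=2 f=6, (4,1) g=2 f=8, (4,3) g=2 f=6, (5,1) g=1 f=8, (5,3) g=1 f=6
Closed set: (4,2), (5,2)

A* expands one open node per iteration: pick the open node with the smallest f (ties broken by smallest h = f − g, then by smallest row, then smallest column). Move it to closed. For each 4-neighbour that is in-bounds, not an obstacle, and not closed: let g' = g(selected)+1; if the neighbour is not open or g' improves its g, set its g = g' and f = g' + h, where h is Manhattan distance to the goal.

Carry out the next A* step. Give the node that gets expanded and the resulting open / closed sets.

expanded=(3,2); open=[(2,2) g=3 f=6, (3,1) g=3 f=8, (3,3) g=3 f=6, (4,1) g=2 f=8, (4,3) g=2 f=6, (5,1) g=1 f=8, (5,3) g=1 f=6]; closed=[(3,2), (4,2), (5,2)]

step 1: expand (3,2) (f=6, h=4) → closed; open now [(2,2) g=3 f=6, (3,1) g=3 f=8, (3,3) g=3 f=6, (4,1) g=2 f=8, (4,3) g=2 f=6, (5,1) g=1 f=8, (5,3) g=1 f=6]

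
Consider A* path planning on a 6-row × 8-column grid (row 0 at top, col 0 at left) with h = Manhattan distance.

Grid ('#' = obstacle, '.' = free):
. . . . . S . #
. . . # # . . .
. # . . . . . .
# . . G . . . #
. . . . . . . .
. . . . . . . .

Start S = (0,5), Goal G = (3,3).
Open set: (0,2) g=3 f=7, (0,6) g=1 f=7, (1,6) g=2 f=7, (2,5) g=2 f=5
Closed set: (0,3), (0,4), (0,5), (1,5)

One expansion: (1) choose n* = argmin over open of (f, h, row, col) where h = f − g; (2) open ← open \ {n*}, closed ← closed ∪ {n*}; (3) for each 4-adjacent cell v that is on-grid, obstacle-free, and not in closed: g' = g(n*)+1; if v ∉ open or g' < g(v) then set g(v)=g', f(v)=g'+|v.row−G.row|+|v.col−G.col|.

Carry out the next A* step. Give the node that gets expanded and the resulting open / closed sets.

expanded=(2,5); open=[(0,2) g=3 f=7, (0,6) g=1 f=7, (1,6) g=2 f=7, (2,4) g=3 f=5, (2,6) g=3 f=7, (3,5) g=3 f=5]; closed=[(0,3), (0,4), (0,5), (1,5), (2,5)]

step 1: expand (2,5) (f=5, h=3) → closed; open now [(0,2) g=3 f=7, (0,6) g=1 f=7, (1,6) g=2 f=7, (2,4) g=3 f=5, (2,6) g=3 f=7, (3,5) g=3 f=5]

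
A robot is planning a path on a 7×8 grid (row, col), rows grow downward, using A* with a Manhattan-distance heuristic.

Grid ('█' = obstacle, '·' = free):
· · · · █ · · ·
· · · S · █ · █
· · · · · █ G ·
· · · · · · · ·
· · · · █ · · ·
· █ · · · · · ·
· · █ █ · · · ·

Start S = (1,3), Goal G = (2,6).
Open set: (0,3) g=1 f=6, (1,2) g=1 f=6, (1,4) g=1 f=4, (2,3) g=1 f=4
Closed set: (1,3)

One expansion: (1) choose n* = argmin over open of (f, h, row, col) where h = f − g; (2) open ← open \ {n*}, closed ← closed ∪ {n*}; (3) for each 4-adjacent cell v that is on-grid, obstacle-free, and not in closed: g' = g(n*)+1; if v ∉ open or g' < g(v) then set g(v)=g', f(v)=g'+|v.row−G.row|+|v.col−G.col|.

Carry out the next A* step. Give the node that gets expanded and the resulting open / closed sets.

expanded=(1,4); open=[(0,3) g=1 f=6, (1,2) g=1 f=6, (2,3) g=1 f=4, (2,4) g=2 f=4]; closed=[(1,3), (1,4)]

step 1: expand (1,4) (f=4, h=3) → closed; open now [(0,3) g=1 f=6, (1,2) g=1 f=6, (2,3) g=1 f=4, (2,4) g=2 f=4]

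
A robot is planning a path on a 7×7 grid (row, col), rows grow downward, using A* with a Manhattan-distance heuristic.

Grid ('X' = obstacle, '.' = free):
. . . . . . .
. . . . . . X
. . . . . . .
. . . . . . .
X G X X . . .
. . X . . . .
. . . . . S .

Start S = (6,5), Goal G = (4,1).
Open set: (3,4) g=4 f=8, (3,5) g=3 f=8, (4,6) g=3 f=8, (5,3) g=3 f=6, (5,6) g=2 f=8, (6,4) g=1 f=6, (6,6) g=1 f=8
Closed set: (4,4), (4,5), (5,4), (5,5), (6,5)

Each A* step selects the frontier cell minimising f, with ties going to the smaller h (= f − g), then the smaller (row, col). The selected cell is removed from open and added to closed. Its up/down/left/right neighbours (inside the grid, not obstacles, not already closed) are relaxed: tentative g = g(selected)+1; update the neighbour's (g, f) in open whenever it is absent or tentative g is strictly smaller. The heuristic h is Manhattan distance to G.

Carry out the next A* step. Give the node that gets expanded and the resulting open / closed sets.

step 1: expand (5,3) (f=6, h=3) → closed; open now [(3,4) g=4 f=8, (3,5) g=3 f=8, (4,6) g=3 f=8, (5,6) g=2 f=8, (6,3) g=4 f=8, (6,4) g=1 f=6, (6,6) g=1 f=8]

expanded=(5,3); open=[(3,4) g=4 f=8, (3,5) g=3 f=8, (4,6) g=3 f=8, (5,6) g=2 f=8, (6,3) g=4 f=8, (6,4) g=1 f=6, (6,6) g=1 f=8]; closed=[(4,4), (4,5), (5,3), (5,4), (5,5), (6,5)]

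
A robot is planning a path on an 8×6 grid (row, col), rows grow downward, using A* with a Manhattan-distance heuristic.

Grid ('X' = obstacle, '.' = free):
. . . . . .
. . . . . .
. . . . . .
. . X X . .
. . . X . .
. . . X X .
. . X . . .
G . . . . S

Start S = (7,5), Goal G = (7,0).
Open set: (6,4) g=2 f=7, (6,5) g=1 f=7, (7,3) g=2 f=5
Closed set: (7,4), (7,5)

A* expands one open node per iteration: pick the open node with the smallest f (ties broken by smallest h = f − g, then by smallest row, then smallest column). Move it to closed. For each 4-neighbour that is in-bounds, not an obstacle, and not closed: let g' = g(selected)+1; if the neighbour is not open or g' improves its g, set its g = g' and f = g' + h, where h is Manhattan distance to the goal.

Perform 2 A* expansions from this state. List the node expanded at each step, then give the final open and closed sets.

step 1: expand (7,3) (f=5, h=3) → closed; open now [(6,3) g=3 f=7, (6,4) g=2 f=7, (6,5) g=1 f=7, (7,2) g=3 f=5]
step 2: expand (7,2) (f=5, h=2) → closed; open now [(6,3) g=3 f=7, (6,4) g=2 f=7, (6,5) g=1 f=7, (7,1) g=4 f=5]

order=[(7,3) → (7,2)]; open=[(6,3) g=3 f=7, (6,4) g=2 f=7, (6,5) g=1 f=7, (7,1) g=4 f=5]; closed=[(7,2), (7,3), (7,4), (7,5)]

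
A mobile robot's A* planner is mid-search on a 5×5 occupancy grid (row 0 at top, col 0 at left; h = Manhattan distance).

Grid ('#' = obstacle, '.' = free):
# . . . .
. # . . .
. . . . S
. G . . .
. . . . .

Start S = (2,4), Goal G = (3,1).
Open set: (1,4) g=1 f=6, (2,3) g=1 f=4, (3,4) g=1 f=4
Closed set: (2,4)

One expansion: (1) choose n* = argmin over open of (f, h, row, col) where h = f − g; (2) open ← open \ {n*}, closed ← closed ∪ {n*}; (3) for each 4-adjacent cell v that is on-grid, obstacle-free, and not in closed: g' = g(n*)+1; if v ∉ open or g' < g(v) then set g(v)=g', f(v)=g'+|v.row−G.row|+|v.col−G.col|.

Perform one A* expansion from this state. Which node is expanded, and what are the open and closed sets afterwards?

expanded=(2,3); open=[(1,3) g=2 f=6, (1,4) g=1 f=6, (2,2) g=2 f=4, (3,3) g=2 f=4, (3,4) g=1 f=4]; closed=[(2,3), (2,4)]

step 1: expand (2,3) (f=4, h=3) → closed; open now [(1,3) g=2 f=6, (1,4) g=1 f=6, (2,2) g=2 f=4, (3,3) g=2 f=4, (3,4) g=1 f=4]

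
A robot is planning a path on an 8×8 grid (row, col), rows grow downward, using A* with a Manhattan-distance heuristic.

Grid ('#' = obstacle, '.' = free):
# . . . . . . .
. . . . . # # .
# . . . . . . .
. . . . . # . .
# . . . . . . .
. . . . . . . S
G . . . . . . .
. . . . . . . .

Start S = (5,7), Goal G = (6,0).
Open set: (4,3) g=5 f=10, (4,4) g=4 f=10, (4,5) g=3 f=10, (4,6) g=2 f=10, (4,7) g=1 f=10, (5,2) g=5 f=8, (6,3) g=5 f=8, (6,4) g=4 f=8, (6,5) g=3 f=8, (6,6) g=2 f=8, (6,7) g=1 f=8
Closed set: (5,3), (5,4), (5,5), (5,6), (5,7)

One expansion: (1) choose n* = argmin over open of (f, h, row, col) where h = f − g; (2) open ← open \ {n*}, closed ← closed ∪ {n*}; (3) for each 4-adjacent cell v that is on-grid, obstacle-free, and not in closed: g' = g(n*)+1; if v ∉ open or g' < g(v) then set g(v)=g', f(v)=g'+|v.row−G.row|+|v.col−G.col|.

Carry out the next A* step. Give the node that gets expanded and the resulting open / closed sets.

expanded=(5,2); open=[(4,2) g=6 f=10, (4,3) g=5 f=10, (4,4) g=4 f=10, (4,5) g=3 f=10, (4,6) g=2 f=10, (4,7) g=1 f=10, (5,1) g=6 f=8, (6,2) g=6 f=8, (6,3) g=5 f=8, (6,4) g=4 f=8, (6,5) g=3 f=8, (6,6) g=2 f=8, (6,7) g=1 f=8]; closed=[(5,2), (5,3), (5,4), (5,5), (5,6), (5,7)]

step 1: expand (5,2) (f=8, h=3) → closed; open now [(4,2) g=6 f=10, (4,3) g=5 f=10, (4,4) g=4 f=10, (4,5) g=3 f=10, (4,6) g=2 f=10, (4,7) g=1 f=10, (5,1) g=6 f=8, (6,2) g=6 f=8, (6,3) g=5 f=8, (6,4) g=4 f=8, (6,5) g=3 f=8, (6,6) g=2 f=8, (6,7) g=1 f=8]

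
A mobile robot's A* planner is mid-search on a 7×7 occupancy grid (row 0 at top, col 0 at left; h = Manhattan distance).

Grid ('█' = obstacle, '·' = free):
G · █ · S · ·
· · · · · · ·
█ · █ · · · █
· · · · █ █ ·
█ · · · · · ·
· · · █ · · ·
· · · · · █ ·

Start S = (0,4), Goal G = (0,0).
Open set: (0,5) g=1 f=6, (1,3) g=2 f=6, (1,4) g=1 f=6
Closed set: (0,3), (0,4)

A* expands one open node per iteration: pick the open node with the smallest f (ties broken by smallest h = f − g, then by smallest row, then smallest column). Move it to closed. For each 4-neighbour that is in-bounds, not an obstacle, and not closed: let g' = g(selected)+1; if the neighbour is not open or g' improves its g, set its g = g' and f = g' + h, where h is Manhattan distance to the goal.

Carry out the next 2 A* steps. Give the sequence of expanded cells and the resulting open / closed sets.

order=[(1,3) → (1,2)]; open=[(0,5) g=1 f=6, (1,1) g=4 f=6, (1,4) g=1 f=6, (2,3) g=3 f=8]; closed=[(0,3), (0,4), (1,2), (1,3)]

step 1: expand (1,3) (f=6, h=4) → closed; open now [(0,5) g=1 f=6, (1,2) g=3 f=6, (1,4) g=1 f=6, (2,3) g=3 f=8]
step 2: expand (1,2) (f=6, h=3) → closed; open now [(0,5) g=1 f=6, (1,1) g=4 f=6, (1,4) g=1 f=6, (2,3) g=3 f=8]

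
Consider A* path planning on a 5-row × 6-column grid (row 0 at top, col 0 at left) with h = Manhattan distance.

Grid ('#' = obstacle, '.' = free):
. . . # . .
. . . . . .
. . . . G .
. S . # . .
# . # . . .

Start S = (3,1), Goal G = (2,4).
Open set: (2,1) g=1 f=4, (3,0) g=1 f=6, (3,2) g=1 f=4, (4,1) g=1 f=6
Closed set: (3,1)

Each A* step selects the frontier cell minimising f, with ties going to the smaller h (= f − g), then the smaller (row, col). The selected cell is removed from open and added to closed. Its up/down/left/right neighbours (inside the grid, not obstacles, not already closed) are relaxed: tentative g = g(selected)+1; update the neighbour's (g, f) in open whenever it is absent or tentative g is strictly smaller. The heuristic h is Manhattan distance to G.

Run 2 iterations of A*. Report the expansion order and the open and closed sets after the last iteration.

order=[(2,1) → (2,2)]; open=[(1,1) g=2 f=6, (1,2) g=3 f=6, (2,0) g=2 f=6, (2,3) g=3 f=4, (3,0) g=1 f=6, (3,2) g=1 f=4, (4,1) g=1 f=6]; closed=[(2,1), (2,2), (3,1)]

step 1: expand (2,1) (f=4, h=3) → closed; open now [(1,1) g=2 f=6, (2,0) g=2 f=6, (2,2) g=2 f=4, (3,0) g=1 f=6, (3,2) g=1 f=4, (4,1) g=1 f=6]
step 2: expand (2,2) (f=4, h=2) → closed; open now [(1,1) g=2 f=6, (1,2) g=3 f=6, (2,0) g=2 f=6, (2,3) g=3 f=4, (3,0) g=1 f=6, (3,2) g=1 f=4, (4,1) g=1 f=6]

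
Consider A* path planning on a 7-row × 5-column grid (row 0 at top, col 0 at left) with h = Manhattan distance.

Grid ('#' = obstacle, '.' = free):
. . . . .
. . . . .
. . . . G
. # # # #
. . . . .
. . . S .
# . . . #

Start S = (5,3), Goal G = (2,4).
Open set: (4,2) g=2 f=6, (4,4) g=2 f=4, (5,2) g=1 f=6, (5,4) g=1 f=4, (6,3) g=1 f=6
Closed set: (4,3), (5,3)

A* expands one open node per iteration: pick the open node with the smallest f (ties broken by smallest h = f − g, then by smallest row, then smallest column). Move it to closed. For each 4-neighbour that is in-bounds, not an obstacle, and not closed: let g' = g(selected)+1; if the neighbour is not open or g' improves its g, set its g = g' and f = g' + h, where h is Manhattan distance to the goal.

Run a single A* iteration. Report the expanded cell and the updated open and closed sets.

expanded=(4,4); open=[(4,2) g=2 f=6, (5,2) g=1 f=6, (5,4) g=1 f=4, (6,3) g=1 f=6]; closed=[(4,3), (4,4), (5,3)]

step 1: expand (4,4) (f=4, h=2) → closed; open now [(4,2) g=2 f=6, (5,2) g=1 f=6, (5,4) g=1 f=4, (6,3) g=1 f=6]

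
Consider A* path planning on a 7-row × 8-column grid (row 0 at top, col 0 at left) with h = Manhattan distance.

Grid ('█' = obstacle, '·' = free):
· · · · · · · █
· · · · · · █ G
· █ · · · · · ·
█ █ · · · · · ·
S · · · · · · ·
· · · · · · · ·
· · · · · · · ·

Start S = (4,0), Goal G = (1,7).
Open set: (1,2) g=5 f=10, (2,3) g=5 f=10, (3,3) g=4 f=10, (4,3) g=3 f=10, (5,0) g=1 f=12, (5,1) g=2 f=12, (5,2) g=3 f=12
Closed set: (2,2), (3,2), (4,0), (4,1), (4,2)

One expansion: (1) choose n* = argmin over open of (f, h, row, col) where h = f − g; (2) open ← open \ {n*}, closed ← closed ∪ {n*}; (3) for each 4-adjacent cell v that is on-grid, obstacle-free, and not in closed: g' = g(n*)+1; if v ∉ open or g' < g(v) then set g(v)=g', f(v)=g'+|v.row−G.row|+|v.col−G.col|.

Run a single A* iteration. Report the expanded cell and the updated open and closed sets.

step 1: expand (1,2) (f=10, h=5) → closed; open now [(0,2) g=6 f=12, (1,1) g=6 f=12, (1,3) g=6 f=10, (2,3) g=5 f=10, (3,3) g=4 f=10, (4,3) g=3 f=10, (5,0) g=1 f=12, (5,1) g=2 f=12, (5,2) g=3 f=12]

expanded=(1,2); open=[(0,2) g=6 f=12, (1,1) g=6 f=12, (1,3) g=6 f=10, (2,3) g=5 f=10, (3,3) g=4 f=10, (4,3) g=3 f=10, (5,0) g=1 f=12, (5,1) g=2 f=12, (5,2) g=3 f=12]; closed=[(1,2), (2,2), (3,2), (4,0), (4,1), (4,2)]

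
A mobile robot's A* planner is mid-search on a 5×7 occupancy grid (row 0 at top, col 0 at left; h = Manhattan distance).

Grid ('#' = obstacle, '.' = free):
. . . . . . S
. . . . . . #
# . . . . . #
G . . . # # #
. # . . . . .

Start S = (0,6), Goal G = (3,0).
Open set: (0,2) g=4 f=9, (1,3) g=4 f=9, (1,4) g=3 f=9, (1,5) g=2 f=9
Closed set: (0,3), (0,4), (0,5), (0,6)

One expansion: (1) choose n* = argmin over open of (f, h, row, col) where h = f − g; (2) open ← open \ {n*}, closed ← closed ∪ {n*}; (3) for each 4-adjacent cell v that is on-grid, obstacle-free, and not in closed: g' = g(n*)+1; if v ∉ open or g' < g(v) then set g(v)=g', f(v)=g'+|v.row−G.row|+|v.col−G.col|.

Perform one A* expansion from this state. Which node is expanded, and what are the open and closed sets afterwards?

step 1: expand (0,2) (f=9, h=5) → closed; open now [(0,1) g=5 f=9, (1,2) g=5 f=9, (1,3) g=4 f=9, (1,4) g=3 f=9, (1,5) g=2 f=9]

expanded=(0,2); open=[(0,1) g=5 f=9, (1,2) g=5 f=9, (1,3) g=4 f=9, (1,4) g=3 f=9, (1,5) g=2 f=9]; closed=[(0,2), (0,3), (0,4), (0,5), (0,6)]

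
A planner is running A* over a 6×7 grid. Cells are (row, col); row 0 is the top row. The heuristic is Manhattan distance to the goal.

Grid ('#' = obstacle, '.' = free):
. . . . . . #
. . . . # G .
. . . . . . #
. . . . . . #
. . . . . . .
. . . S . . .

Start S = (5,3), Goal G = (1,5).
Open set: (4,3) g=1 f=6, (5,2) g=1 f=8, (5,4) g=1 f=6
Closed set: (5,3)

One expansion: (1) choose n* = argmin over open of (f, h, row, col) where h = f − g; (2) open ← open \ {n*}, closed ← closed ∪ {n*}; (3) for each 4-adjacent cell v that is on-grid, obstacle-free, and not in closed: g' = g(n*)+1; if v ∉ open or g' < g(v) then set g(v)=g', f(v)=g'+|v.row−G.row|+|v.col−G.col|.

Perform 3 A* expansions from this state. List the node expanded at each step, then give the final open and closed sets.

order=[(4,3) → (3,3) → (2,3)]; open=[(1,3) g=4 f=6, (2,2) g=4 f=8, (2,4) g=4 f=6, (3,2) g=3 f=8, (3,4) g=3 f=6, (4,2) g=2 f=8, (4,4) g=2 f=6, (5,2) g=1 f=8, (5,4) g=1 f=6]; closed=[(2,3), (3,3), (4,3), (5,3)]

step 1: expand (4,3) (f=6, h=5) → closed; open now [(3,3) g=2 f=6, (4,2) g=2 f=8, (4,4) g=2 f=6, (5,2) g=1 f=8, (5,4) g=1 f=6]
step 2: expand (3,3) (f=6, h=4) → closed; open now [(2,3) g=3 f=6, (3,2) g=3 f=8, (3,4) g=3 f=6, (4,2) g=2 f=8, (4,4) g=2 f=6, (5,2) g=1 f=8, (5,4) g=1 f=6]
step 3: expand (2,3) (f=6, h=3) → closed; open now [(1,3) g=4 f=6, (2,2) g=4 f=8, (2,4) g=4 f=6, (3,2) g=3 f=8, (3,4) g=3 f=6, (4,2) g=2 f=8, (4,4) g=2 f=6, (5,2) g=1 f=8, (5,4) g=1 f=6]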